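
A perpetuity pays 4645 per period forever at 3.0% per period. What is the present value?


PV = PMT / i
= 4645 / 0.03
= 154833.3333


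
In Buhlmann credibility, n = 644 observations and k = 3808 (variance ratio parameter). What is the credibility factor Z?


Z = n / (n + k)
= 644 / (644 + 3808)
= 644 / 4452
= 0.1447


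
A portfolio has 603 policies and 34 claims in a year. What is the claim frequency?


frequency = claims / policies
= 34 / 603
= 0.0564


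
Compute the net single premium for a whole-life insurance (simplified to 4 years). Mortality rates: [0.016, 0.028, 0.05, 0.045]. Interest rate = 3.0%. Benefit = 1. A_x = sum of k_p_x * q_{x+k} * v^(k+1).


v = 0.970874
Year 0: k_p_x=1.0, q=0.016, term=0.015534
Year 1: k_p_x=0.984, q=0.028, term=0.02597
Year 2: k_p_x=0.956448, q=0.05, term=0.043764
Year 3: k_p_x=0.908626, q=0.045, term=0.036329
A_x = 0.1216


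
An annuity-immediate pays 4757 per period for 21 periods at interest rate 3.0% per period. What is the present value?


PV = PMT * (1 - (1+i)^(-n)) / i
= 4757 * (1 - (1+0.03)^(-21)) / 0.03
= 4757 * (1 - 0.537549) / 0.03
= 4757 * 15.415024
= 73329.2698


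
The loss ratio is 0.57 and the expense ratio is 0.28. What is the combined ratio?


Combined ratio = loss ratio + expense ratio
= 0.57 + 0.28
= 0.85


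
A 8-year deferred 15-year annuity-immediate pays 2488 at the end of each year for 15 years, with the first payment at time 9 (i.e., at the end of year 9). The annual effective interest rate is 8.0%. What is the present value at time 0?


PV at time 8 of the 15-year annuity-immediate:
a_n = 2488 * (1-(1+0.08)^(-15))/0.08 = 21295.983
Discount back 8 years to time 0:
PV = 21295.983 * (1+0.08)^(-8)
= 21295.983 * 0.540269
= 11505.557


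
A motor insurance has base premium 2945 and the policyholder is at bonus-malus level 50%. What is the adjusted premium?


adjusted = base * BM_level / 100
= 2945 * 50 / 100
= 2945 * 0.5
= 1472.5


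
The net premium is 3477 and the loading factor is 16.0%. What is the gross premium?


Gross = net * (1 + loading)
= 3477 * (1 + 0.16)
= 3477 * 1.16
= 4033.32


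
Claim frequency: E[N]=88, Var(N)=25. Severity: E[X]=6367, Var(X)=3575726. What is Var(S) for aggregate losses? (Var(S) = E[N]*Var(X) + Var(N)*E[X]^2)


Var(S) = E[N]*Var(X) + Var(N)*E[X]^2
= 88*3575726 + 25*6367^2
= 314663888 + 1013467225
= 1.3281e+09


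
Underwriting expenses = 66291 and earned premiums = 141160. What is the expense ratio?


Expense ratio = expenses / premiums
= 66291 / 141160
= 0.4696


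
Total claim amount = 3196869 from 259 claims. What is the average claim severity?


severity = total / number
= 3196869 / 259
= 12343.1236


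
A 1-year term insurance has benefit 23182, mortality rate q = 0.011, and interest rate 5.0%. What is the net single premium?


NSP = benefit * q * v
v = 1/(1+i) = 0.952381
NSP = 23182 * 0.011 * 0.952381
= 242.859


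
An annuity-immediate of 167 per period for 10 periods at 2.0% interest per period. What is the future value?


FV = PMT * ((1+i)^n - 1) / i
= 167 * ((1.02)^10 - 1) / 0.02
= 167 * (1.218994 - 1) / 0.02
= 1828.6034


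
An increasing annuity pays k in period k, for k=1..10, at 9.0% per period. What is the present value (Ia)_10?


(Ia)_n = sum_{k=1}^{n} k * v^k, v = 1/(1+i)
v = 0.917431
Sum computed term by term:
(Ia)_10 = 30.7904


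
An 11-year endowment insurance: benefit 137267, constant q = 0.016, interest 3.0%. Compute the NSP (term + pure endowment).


Term component = 18860.5402
Pure endowment = 11_p_x * v^11 * benefit = 0.837425 * 0.722421 * 137267 = 83042.9471
NSP = 101903.4872


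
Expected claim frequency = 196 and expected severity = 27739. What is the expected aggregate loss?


E[S] = E[N] * E[X]
= 196 * 27739
= 5.4368e+06


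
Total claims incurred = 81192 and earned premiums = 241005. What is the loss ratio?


Loss ratio = claims / premiums
= 81192 / 241005
= 0.3369


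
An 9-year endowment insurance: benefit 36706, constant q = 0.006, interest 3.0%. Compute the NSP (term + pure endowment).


Term component = 1676.1812
Pure endowment = 9_p_x * v^9 * benefit = 0.947278 * 0.766417 * 36706 = 26648.9129
NSP = 28325.0941


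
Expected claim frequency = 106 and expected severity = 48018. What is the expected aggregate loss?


E[S] = E[N] * E[X]
= 106 * 48018
= 5.0899e+06


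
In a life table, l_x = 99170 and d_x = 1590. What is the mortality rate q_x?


q_x = d_x / l_x
= 1590 / 99170
= 0.016


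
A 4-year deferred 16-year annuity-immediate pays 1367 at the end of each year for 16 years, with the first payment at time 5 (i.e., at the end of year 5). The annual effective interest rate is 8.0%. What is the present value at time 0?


PV at time 4 of the 16-year annuity-immediate:
a_n = 1367 * (1-(1+0.08)^(-16))/0.08 = 12099.8216
Discount back 4 years to time 0:
PV = 12099.8216 * (1+0.08)^(-4)
= 12099.8216 * 0.73503
= 8893.7301


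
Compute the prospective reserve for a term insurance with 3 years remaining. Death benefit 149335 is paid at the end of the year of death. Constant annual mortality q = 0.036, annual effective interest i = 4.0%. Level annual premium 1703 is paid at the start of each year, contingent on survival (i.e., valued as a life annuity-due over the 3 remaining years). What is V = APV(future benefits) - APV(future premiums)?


v = 1/(1+i) = 0.961538
APV(future benefits) per unit = sum_{k=0}^{2} k_p_x * q * v^(k+1) = 0.096442
APV(future benefits) = 149335 * 0.096442 = 14402.2035
Life annuity-due factor ä_{x:3} = sum_{k=0}^{2} k_p_x * v^k = 2.786109
APV(future premiums) = 1703 * 2.786109 = 4744.7444
V = 14402.2035 - 4744.7444
= 9657.4591


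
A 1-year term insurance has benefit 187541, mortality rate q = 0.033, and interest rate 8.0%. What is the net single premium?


NSP = benefit * q * v
v = 1/(1+i) = 0.925926
NSP = 187541 * 0.033 * 0.925926
= 5730.4194


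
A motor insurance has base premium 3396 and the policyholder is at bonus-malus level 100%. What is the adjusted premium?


adjusted = base * BM_level / 100
= 3396 * 100 / 100
= 3396 * 1.0
= 3396.0


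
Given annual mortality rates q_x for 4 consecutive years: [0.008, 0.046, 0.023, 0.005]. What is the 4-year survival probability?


p_k = 1 - q_k for each year
Survival = product of (1 - q_k)
= 0.992 * 0.954 * 0.977 * 0.995
= 0.92


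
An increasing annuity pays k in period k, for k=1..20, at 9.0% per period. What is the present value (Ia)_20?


(Ia)_n = sum_{k=1}^{n} k * v^k, v = 1/(1+i)
v = 0.917431
Sum computed term by term:
(Ia)_20 = 70.9055


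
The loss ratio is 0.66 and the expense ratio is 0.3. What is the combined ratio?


Combined ratio = loss ratio + expense ratio
= 0.66 + 0.3
= 0.96


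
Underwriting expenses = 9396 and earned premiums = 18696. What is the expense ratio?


Expense ratio = expenses / premiums
= 9396 / 18696
= 0.5026


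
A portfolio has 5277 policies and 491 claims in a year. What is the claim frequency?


frequency = claims / policies
= 491 / 5277
= 0.093


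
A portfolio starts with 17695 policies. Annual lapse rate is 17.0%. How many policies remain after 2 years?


remaining = initial * (1 - lapse)^years
= 17695 * (1 - 0.17)^2
= 17695 * 0.6889
= 12190.0855


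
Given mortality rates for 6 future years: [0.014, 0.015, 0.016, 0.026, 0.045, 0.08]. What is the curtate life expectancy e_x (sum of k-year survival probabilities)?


e_x = sum_{k=1}^{n} k_p_x
k_p_x values:
  1_p_x = 0.986
  2_p_x = 0.97121
  3_p_x = 0.955671
  4_p_x = 0.930823
  5_p_x = 0.888936
  6_p_x = 0.817821
e_x = 5.5505


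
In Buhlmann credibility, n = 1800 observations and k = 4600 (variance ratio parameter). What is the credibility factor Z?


Z = n / (n + k)
= 1800 / (1800 + 4600)
= 1800 / 6400
= 0.2812


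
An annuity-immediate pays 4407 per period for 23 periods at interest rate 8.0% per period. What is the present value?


PV = PMT * (1 - (1+i)^(-n)) / i
= 4407 * (1 - (1+0.08)^(-23)) / 0.08
= 4407 * (1 - 0.170315) / 0.08
= 4407 * 10.371059
= 45705.2568


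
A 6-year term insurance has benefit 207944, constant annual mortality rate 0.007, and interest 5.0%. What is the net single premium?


NSP = benefit * sum_{k=0}^{n-1} k_p_x * q * v^(k+1)
With constant q=0.007, v=0.952381
Sum = 0.034949
NSP = 207944 * 0.034949
= 7267.3725


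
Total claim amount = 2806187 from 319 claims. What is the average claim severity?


severity = total / number
= 2806187 / 319
= 8796.8245


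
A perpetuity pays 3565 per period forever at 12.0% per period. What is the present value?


PV = PMT / i
= 3565 / 0.12
= 29708.3333


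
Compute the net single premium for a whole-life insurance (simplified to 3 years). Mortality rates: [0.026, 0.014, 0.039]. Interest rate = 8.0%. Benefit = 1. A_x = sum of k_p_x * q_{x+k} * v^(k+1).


v = 0.925926
Year 0: k_p_x=1.0, q=0.026, term=0.024074
Year 1: k_p_x=0.974, q=0.014, term=0.011691
Year 2: k_p_x=0.960364, q=0.039, term=0.029732
A_x = 0.0655


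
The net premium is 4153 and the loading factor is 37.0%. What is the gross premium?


Gross = net * (1 + loading)
= 4153 * (1 + 0.37)
= 4153 * 1.37
= 5689.61


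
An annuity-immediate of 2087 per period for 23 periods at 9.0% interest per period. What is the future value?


FV = PMT * ((1+i)^n - 1) / i
= 2087 * ((1.09)^23 - 1) / 0.09
= 2087 * (7.257874 - 1) / 0.09
= 145113.1558


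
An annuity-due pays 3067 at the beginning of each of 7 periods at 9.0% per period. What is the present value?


PV_due = PMT * (1-(1+i)^(-n))/i * (1+i)
PV_immediate = 15436.0663
PV_due = 15436.0663 * 1.09
= 16825.3123


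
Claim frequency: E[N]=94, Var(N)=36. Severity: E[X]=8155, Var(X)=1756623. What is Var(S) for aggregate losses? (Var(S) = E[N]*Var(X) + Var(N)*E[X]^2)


Var(S) = E[N]*Var(X) + Var(N)*E[X]^2
= 94*1756623 + 36*8155^2
= 165122562 + 2394144900
= 2.5593e+09


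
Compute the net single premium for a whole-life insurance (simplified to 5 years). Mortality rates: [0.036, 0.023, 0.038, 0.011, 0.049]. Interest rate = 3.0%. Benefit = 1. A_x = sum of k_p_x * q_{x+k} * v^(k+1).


v = 0.970874
Year 0: k_p_x=1.0, q=0.036, term=0.034951
Year 1: k_p_x=0.964, q=0.023, term=0.020899
Year 2: k_p_x=0.941828, q=0.038, term=0.032752
Year 3: k_p_x=0.906039, q=0.011, term=0.008855
Year 4: k_p_x=0.896072, q=0.049, term=0.037875
A_x = 0.1353


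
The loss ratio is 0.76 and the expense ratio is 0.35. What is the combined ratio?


Combined ratio = loss ratio + expense ratio
= 0.76 + 0.35
= 1.11


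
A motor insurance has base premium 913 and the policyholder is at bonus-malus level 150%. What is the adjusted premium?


adjusted = base * BM_level / 100
= 913 * 150 / 100
= 913 * 1.5
= 1369.5


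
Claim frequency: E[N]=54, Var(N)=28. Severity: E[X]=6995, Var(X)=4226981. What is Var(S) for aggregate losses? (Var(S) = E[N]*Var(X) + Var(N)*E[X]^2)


Var(S) = E[N]*Var(X) + Var(N)*E[X]^2
= 54*4226981 + 28*6995^2
= 228256974 + 1370040700
= 1.5983e+09


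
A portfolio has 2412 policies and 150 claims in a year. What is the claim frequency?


frequency = claims / policies
= 150 / 2412
= 0.0622


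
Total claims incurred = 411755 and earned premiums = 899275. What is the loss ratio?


Loss ratio = claims / premiums
= 411755 / 899275
= 0.4579


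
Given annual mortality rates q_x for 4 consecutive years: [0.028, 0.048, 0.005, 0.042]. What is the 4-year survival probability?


p_k = 1 - q_k for each year
Survival = product of (1 - q_k)
= 0.972 * 0.952 * 0.995 * 0.958
= 0.882


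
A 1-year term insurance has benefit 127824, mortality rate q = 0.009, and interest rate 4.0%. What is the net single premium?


NSP = benefit * q * v
v = 1/(1+i) = 0.961538
NSP = 127824 * 0.009 * 0.961538
= 1106.1692


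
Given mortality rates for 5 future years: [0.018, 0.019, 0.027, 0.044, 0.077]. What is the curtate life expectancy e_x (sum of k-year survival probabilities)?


e_x = sum_{k=1}^{n} k_p_x
k_p_x values:
  1_p_x = 0.982
  2_p_x = 0.963342
  3_p_x = 0.937332
  4_p_x = 0.896089
  5_p_x = 0.82709
e_x = 4.6059


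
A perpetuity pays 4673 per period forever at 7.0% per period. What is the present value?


PV = PMT / i
= 4673 / 0.07
= 66757.1429


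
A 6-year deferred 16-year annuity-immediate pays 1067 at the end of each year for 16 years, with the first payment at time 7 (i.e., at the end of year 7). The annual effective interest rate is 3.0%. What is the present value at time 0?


PV at time 6 of the 16-year annuity-immediate:
a_n = 1067 * (1-(1+0.03)^(-16))/0.03 = 13402.6959
Discount back 6 years to time 0:
PV = 13402.6959 * (1+0.03)^(-6)
= 13402.6959 * 0.837484
= 11224.5468


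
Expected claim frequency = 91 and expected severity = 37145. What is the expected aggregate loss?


E[S] = E[N] * E[X]
= 91 * 37145
= 3.3802e+06


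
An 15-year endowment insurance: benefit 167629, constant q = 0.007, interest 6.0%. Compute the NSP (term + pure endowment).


Term component = 10936.5488
Pure endowment = 15_p_x * v^15 * benefit = 0.899992 * 0.417265 * 167629 = 62950.6042
NSP = 73887.153


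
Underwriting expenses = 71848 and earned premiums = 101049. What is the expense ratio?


Expense ratio = expenses / premiums
= 71848 / 101049
= 0.711


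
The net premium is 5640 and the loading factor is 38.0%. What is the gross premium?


Gross = net * (1 + loading)
= 5640 * (1 + 0.38)
= 5640 * 1.38
= 7783.2


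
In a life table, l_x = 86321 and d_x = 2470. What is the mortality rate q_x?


q_x = d_x / l_x
= 2470 / 86321
= 0.0286


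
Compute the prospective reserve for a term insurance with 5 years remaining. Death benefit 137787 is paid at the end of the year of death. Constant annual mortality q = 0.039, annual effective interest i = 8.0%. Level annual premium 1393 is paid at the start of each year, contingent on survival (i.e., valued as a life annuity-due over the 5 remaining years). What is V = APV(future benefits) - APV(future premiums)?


v = 1/(1+i) = 0.925926
APV(future benefits) per unit = sum_{k=0}^{4} k_p_x * q * v^(k+1) = 0.144914
APV(future benefits) = 137787 * 0.144914 = 19967.3228
Life annuity-due factor ä_{x:5} = sum_{k=0}^{4} k_p_x * v^k = 4.013015
APV(future premiums) = 1393 * 4.013015 = 5590.1294
V = 19967.3228 - 5590.1294
= 14377.1934


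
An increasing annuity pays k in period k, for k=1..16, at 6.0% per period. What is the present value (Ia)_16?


(Ia)_n = sum_{k=1}^{n} k * v^k, v = 1/(1+i)
v = 0.943396
Sum computed term by term:
(Ia)_16 = 73.5651


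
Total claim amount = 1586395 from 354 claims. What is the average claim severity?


severity = total / number
= 1586395 / 354
= 4481.3418


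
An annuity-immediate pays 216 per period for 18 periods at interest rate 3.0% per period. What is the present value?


PV = PMT * (1 - (1+i)^(-n)) / i
= 216 * (1 - (1+0.03)^(-18)) / 0.03
= 216 * (1 - 0.587395) / 0.03
= 216 * 13.753513
= 2970.7588


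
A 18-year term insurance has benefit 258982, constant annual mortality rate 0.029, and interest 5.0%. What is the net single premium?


NSP = benefit * sum_{k=0}^{n-1} k_p_x * q * v^(k+1)
With constant q=0.029, v=0.952381
Sum = 0.277282
NSP = 258982 * 0.277282
= 71810.9735


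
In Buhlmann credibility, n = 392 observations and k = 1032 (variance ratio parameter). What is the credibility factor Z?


Z = n / (n + k)
= 392 / (392 + 1032)
= 392 / 1424
= 0.2753


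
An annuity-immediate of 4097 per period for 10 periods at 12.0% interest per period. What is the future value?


FV = PMT * ((1+i)^n - 1) / i
= 4097 * ((1.12)^10 - 1) / 0.12
= 4097 * (3.105848 - 1) / 0.12
= 71897.1676


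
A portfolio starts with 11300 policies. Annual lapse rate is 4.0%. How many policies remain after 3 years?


remaining = initial * (1 - lapse)^years
= 11300 * (1 - 0.04)^3
= 11300 * 0.884736
= 9997.5168


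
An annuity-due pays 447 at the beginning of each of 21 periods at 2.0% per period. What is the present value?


PV_due = PMT * (1-(1+i)^(-n))/i * (1+i)
PV_immediate = 7604.0105
PV_due = 7604.0105 * 1.02
= 7756.0907


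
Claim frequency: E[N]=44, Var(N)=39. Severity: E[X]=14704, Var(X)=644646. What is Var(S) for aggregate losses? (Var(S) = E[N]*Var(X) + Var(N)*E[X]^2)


Var(S) = E[N]*Var(X) + Var(N)*E[X]^2
= 44*644646 + 39*14704^2
= 28364424 + 8432097024
= 8.4605e+09


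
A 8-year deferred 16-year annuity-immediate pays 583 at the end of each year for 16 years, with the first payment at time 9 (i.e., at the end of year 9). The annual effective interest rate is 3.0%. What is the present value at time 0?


PV at time 8 of the 16-year annuity-immediate:
a_n = 583 * (1-(1+0.03)^(-16))/0.03 = 7323.1225
Discount back 8 years to time 0:
PV = 7323.1225 * (1+0.03)^(-8)
= 7323.1225 * 0.789409
= 5780.9405


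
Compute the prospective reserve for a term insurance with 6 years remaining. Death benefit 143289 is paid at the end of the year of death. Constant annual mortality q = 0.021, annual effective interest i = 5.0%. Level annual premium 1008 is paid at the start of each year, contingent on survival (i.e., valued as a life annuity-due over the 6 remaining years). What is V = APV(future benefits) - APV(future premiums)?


v = 1/(1+i) = 0.952381
APV(future benefits) per unit = sum_{k=0}^{5} k_p_x * q * v^(k+1) = 0.101453
APV(future benefits) = 143289 * 0.101453 = 14537.0914
Life annuity-due factor ä_{x:6} = sum_{k=0}^{5} k_p_x * v^k = 5.072647
APV(future premiums) = 1008 * 5.072647 = 5113.2285
V = 14537.0914 - 5113.2285
= 9423.8628


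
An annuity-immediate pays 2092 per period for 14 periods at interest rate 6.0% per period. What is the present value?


PV = PMT * (1 - (1+i)^(-n)) / i
= 2092 * (1 - (1+0.06)^(-14)) / 0.06
= 2092 * (1 - 0.442301) / 0.06
= 2092 * 9.294984
= 19445.1064


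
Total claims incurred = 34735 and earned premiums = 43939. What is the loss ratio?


Loss ratio = claims / premiums
= 34735 / 43939
= 0.7905


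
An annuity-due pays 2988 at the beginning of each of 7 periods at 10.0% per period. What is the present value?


PV_due = PMT * (1-(1+i)^(-n))/i * (1+i)
PV_immediate = 14546.8354
PV_due = 14546.8354 * 1.1
= 16001.519


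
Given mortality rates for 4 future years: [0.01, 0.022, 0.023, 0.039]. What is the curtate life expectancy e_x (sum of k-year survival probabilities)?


e_x = sum_{k=1}^{n} k_p_x
k_p_x values:
  1_p_x = 0.99
  2_p_x = 0.96822
  3_p_x = 0.945951
  4_p_x = 0.909059
e_x = 3.8132


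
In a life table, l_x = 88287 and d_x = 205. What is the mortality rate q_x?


q_x = d_x / l_x
= 205 / 88287
= 0.0023


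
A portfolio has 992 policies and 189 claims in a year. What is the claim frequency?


frequency = claims / policies
= 189 / 992
= 0.1905


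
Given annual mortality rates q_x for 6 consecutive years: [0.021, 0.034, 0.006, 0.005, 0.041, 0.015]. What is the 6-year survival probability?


p_k = 1 - q_k for each year
Survival = product of (1 - q_k)
= 0.979 * 0.966 * 0.994 * 0.995 * 0.959 * 0.985
= 0.8835


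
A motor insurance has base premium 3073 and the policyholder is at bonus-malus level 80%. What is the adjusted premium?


adjusted = base * BM_level / 100
= 3073 * 80 / 100
= 3073 * 0.8
= 2458.4


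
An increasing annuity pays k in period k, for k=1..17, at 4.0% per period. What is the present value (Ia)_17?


(Ia)_n = sum_{k=1}^{n} k * v^k, v = 1/(1+i)
v = 0.961538
Sum computed term by term:
(Ia)_17 = 98.1238


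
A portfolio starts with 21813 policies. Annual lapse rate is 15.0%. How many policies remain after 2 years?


remaining = initial * (1 - lapse)^years
= 21813 * (1 - 0.15)^2
= 21813 * 0.7225
= 15759.8925


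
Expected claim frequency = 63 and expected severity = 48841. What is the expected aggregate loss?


E[S] = E[N] * E[X]
= 63 * 48841
= 3.0770e+06


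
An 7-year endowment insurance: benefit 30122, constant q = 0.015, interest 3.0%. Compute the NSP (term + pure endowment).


Term component = 2696.279
Pure endowment = 7_p_x * v^7 * benefit = 0.899609 * 0.813092 * 30122 = 22033.1629
NSP = 24729.4419


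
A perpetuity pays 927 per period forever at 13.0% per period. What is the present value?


PV = PMT / i
= 927 / 0.13
= 7130.7692


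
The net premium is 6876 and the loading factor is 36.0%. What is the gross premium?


Gross = net * (1 + loading)
= 6876 * (1 + 0.36)
= 6876 * 1.36
= 9351.36


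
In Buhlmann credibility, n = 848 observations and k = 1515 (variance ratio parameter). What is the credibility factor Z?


Z = n / (n + k)
= 848 / (848 + 1515)
= 848 / 2363
= 0.3589


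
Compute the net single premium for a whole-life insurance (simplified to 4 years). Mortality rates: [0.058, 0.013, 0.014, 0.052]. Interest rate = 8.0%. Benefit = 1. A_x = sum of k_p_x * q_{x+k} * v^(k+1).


v = 0.925926
Year 0: k_p_x=1.0, q=0.058, term=0.053704
Year 1: k_p_x=0.942, q=0.013, term=0.010499
Year 2: k_p_x=0.929754, q=0.014, term=0.010333
Year 3: k_p_x=0.916737, q=0.052, term=0.035039
A_x = 0.1096


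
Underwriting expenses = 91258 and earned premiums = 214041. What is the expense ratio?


Expense ratio = expenses / premiums
= 91258 / 214041
= 0.4264


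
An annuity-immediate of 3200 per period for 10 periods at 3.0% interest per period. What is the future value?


FV = PMT * ((1+i)^n - 1) / i
= 3200 * ((1.03)^10 - 1) / 0.03
= 3200 * (1.343916 - 1) / 0.03
= 36684.4138


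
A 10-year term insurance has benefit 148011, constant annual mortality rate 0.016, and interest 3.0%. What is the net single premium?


NSP = benefit * sum_{k=0}^{n-1} k_p_x * q * v^(k+1)
With constant q=0.016, v=0.970874
Sum = 0.127563
NSP = 148011 * 0.127563
= 18880.7897


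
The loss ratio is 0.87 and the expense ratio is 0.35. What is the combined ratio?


Combined ratio = loss ratio + expense ratio
= 0.87 + 0.35
= 1.22


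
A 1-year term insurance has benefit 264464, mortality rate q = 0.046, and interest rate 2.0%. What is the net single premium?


NSP = benefit * q * v
v = 1/(1+i) = 0.980392
NSP = 264464 * 0.046 * 0.980392
= 11926.8078


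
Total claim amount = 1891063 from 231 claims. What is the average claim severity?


severity = total / number
= 1891063 / 231
= 8186.4199


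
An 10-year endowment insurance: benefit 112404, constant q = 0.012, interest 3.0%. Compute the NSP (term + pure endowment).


Term component = 10936.1618
Pure endowment = 10_p_x * v^10 * benefit = 0.886277 * 0.744094 * 112404 = 74127.4337
NSP = 85063.5955


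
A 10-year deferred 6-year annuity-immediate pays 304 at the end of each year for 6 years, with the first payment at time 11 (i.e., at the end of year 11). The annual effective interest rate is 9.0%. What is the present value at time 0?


PV at time 10 of the 6-year annuity-immediate:
a_n = 304 * (1-(1+0.09)^(-6))/0.09 = 1363.7193
Discount back 10 years to time 0:
PV = 1363.7193 * (1+0.09)^(-10)
= 1363.7193 * 0.422411
= 576.0497


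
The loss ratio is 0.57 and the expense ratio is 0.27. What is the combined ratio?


Combined ratio = loss ratio + expense ratio
= 0.57 + 0.27
= 0.84


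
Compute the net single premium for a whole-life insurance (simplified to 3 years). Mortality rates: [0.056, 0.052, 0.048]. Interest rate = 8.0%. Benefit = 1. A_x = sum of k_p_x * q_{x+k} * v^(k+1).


v = 0.925926
Year 0: k_p_x=1.0, q=0.056, term=0.051852
Year 1: k_p_x=0.944, q=0.052, term=0.042085
Year 2: k_p_x=0.894912, q=0.048, term=0.0341
A_x = 0.128


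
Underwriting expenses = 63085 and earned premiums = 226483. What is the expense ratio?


Expense ratio = expenses / premiums
= 63085 / 226483
= 0.2785


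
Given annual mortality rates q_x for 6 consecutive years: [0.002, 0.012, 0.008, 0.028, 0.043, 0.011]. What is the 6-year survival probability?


p_k = 1 - q_k for each year
Survival = product of (1 - q_k)
= 0.998 * 0.988 * 0.992 * 0.972 * 0.957 * 0.989
= 0.8999


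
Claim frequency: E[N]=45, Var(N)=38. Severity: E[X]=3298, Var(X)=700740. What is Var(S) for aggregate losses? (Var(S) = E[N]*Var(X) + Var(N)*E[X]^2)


Var(S) = E[N]*Var(X) + Var(N)*E[X]^2
= 45*700740 + 38*3298^2
= 31533300 + 413318552
= 4.4485e+08


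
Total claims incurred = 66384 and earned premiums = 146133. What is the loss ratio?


Loss ratio = claims / premiums
= 66384 / 146133
= 0.4543


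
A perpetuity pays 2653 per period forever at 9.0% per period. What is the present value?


PV = PMT / i
= 2653 / 0.09
= 29477.7778


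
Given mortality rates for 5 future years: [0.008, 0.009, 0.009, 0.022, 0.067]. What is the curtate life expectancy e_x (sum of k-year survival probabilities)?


e_x = sum_{k=1}^{n} k_p_x
k_p_x values:
  1_p_x = 0.992
  2_p_x = 0.983072
  3_p_x = 0.974224
  4_p_x = 0.952791
  5_p_x = 0.888954
e_x = 4.791


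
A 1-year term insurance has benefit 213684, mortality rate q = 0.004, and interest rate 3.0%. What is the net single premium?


NSP = benefit * q * v
v = 1/(1+i) = 0.970874
NSP = 213684 * 0.004 * 0.970874
= 829.8408


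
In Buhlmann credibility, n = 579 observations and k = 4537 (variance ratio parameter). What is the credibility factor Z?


Z = n / (n + k)
= 579 / (579 + 4537)
= 579 / 5116
= 0.1132


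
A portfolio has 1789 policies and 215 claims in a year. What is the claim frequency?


frequency = claims / policies
= 215 / 1789
= 0.1202


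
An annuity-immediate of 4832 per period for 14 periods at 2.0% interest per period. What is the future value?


FV = PMT * ((1+i)^n - 1) / i
= 4832 * ((1.02)^14 - 1) / 0.02
= 4832 * (1.319479 - 1) / 0.02
= 77186.0692


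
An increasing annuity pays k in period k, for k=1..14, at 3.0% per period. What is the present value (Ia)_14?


(Ia)_n = sum_{k=1}^{n} k * v^k, v = 1/(1+i)
v = 0.970874
Sum computed term by term:
(Ia)_14 = 79.3102


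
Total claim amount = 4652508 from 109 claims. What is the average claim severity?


severity = total / number
= 4652508 / 109
= 42683.5596


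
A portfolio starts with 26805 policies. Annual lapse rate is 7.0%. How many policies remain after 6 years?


remaining = initial * (1 - lapse)^years
= 26805 * (1 - 0.07)^6
= 26805 * 0.64699
= 17342.5719


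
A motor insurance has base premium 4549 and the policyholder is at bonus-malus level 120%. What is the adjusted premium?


adjusted = base * BM_level / 100
= 4549 * 120 / 100
= 4549 * 1.2
= 5458.8


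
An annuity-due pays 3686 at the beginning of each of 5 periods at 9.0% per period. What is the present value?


PV_due = PMT * (1-(1+i)^(-n))/i * (1+i)
PV_immediate = 14337.2546
PV_due = 14337.2546 * 1.09
= 15627.6075


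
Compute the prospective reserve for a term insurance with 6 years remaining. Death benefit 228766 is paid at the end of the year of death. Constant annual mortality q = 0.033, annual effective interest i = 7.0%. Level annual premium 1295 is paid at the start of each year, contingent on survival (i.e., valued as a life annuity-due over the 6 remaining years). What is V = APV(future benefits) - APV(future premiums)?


v = 1/(1+i) = 0.934579
APV(future benefits) per unit = sum_{k=0}^{5} k_p_x * q * v^(k+1) = 0.145833
APV(future benefits) = 228766 * 0.145833 = 33361.6568
Life annuity-due factor ä_{x:6} = sum_{k=0}^{5} k_p_x * v^k = 4.728528
APV(future premiums) = 1295 * 4.728528 = 6123.4438
V = 33361.6568 - 6123.4438
= 27238.213


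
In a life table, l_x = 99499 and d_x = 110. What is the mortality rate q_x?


q_x = d_x / l_x
= 110 / 99499
= 0.0011


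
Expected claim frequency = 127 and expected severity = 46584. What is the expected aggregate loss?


E[S] = E[N] * E[X]
= 127 * 46584
= 5.9162e+06


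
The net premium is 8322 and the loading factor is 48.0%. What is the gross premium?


Gross = net * (1 + loading)
= 8322 * (1 + 0.48)
= 8322 * 1.48
= 12316.56


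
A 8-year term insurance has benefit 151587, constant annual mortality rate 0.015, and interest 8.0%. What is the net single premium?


NSP = benefit * sum_{k=0}^{n-1} k_p_x * q * v^(k+1)
With constant q=0.015, v=0.925926
Sum = 0.082304
NSP = 151587 * 0.082304
= 12476.2461


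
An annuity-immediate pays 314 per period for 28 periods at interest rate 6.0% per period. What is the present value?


PV = PMT * (1 - (1+i)^(-n)) / i
= 314 * (1 - (1+0.06)^(-28)) / 0.06
= 314 * (1 - 0.19563) / 0.06
= 314 * 13.406164
= 4209.5356


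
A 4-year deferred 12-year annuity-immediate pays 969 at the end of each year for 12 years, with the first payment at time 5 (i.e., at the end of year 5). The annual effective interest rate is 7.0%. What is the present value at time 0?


PV at time 4 of the 12-year annuity-immediate:
a_n = 969 * (1-(1+0.07)^(-12))/0.07 = 7696.463
Discount back 4 years to time 0:
PV = 7696.463 * (1+0.07)^(-4)
= 7696.463 * 0.762895
= 5871.5948


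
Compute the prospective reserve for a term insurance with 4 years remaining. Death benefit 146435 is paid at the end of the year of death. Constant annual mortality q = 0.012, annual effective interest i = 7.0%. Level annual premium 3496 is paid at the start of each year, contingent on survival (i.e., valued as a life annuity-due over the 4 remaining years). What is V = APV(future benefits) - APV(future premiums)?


v = 1/(1+i) = 0.934579
APV(future benefits) per unit = sum_{k=0}^{3} k_p_x * q * v^(k+1) = 0.039961
APV(future benefits) = 146435 * 0.039961 = 5851.7542
Life annuity-due factor ä_{x:4} = sum_{k=0}^{3} k_p_x * v^k = 3.563229
APV(future premiums) = 3496 * 3.563229 = 12457.048
V = 5851.7542 - 12457.048
= -6605.2938


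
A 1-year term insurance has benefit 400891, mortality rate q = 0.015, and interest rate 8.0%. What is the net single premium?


NSP = benefit * q * v
v = 1/(1+i) = 0.925926
NSP = 400891 * 0.015 * 0.925926
= 5567.9306


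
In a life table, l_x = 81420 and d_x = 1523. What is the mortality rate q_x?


q_x = d_x / l_x
= 1523 / 81420
= 0.0187


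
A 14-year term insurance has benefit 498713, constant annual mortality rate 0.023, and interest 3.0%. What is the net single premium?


NSP = benefit * sum_{k=0}^{n-1} k_p_x * q * v^(k+1)
With constant q=0.023, v=0.970874
Sum = 0.226827
NSP = 498713 * 0.226827
= 113121.4143


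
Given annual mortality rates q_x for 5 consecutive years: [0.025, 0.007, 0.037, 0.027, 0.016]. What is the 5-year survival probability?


p_k = 1 - q_k for each year
Survival = product of (1 - q_k)
= 0.975 * 0.993 * 0.963 * 0.973 * 0.984
= 0.8927


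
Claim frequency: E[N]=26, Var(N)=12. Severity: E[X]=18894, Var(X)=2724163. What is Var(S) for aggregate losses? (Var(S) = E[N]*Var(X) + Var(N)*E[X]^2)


Var(S) = E[N]*Var(X) + Var(N)*E[X]^2
= 26*2724163 + 12*18894^2
= 70828238 + 4283798832
= 4.3546e+09


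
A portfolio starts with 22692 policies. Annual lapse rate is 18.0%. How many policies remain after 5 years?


remaining = initial * (1 - lapse)^years
= 22692 * (1 - 0.18)^5
= 22692 * 0.37074
= 8412.8285


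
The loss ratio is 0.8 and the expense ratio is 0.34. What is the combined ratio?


Combined ratio = loss ratio + expense ratio
= 0.8 + 0.34
= 1.14


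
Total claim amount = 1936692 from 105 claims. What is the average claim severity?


severity = total / number
= 1936692 / 105
= 18444.6857


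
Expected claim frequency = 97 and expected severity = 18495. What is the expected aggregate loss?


E[S] = E[N] * E[X]
= 97 * 18495
= 1.7940e+06


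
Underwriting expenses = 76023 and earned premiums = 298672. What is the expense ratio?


Expense ratio = expenses / premiums
= 76023 / 298672
= 0.2545


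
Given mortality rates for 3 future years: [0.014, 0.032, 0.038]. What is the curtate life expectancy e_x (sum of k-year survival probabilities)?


e_x = sum_{k=1}^{n} k_p_x
k_p_x values:
  1_p_x = 0.986
  2_p_x = 0.954448
  3_p_x = 0.918179
e_x = 2.8586


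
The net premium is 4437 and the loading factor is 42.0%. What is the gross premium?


Gross = net * (1 + loading)
= 4437 * (1 + 0.42)
= 4437 * 1.42
= 6300.54


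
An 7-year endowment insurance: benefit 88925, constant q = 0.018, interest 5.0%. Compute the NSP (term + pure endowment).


Term component = 8807.6125
Pure endowment = 7_p_x * v^7 * benefit = 0.880604 * 0.710681 * 88925 = 55651.7973
NSP = 64459.4098


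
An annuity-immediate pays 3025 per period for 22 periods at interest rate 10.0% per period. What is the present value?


PV = PMT * (1 - (1+i)^(-n)) / i
= 3025 * (1 - (1+0.1)^(-22)) / 0.1
= 3025 * (1 - 0.122846) / 0.1
= 3025 * 8.77154
= 26533.9093


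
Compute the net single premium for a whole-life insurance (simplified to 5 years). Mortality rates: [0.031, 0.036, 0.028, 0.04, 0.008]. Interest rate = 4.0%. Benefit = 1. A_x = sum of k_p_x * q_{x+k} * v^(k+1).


v = 0.961538
Year 0: k_p_x=1.0, q=0.031, term=0.029808
Year 1: k_p_x=0.969, q=0.036, term=0.032252
Year 2: k_p_x=0.934116, q=0.028, term=0.023252
Year 3: k_p_x=0.907961, q=0.04, term=0.031045
Year 4: k_p_x=0.871642, q=0.008, term=0.005731
A_x = 0.1221


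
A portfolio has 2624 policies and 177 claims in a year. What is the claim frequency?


frequency = claims / policies
= 177 / 2624
= 0.0675


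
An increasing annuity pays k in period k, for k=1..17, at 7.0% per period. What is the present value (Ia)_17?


(Ia)_n = sum_{k=1}^{n} k * v^k, v = 1/(1+i)
v = 0.934579
Sum computed term by term:
(Ia)_17 = 72.3555


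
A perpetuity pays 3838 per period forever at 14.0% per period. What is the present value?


PV = PMT / i
= 3838 / 0.14
= 27414.2857


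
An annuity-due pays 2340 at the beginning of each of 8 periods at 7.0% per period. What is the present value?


PV_due = PMT * (1-(1+i)^(-n))/i * (1+i)
PV_immediate = 13972.8385
PV_due = 13972.8385 * 1.07
= 14950.9372


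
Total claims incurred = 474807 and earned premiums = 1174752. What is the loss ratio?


Loss ratio = claims / premiums
= 474807 / 1174752
= 0.4042


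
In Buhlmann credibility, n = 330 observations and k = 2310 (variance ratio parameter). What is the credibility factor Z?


Z = n / (n + k)
= 330 / (330 + 2310)
= 330 / 2640
= 0.125


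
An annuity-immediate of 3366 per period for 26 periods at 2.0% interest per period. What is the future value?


FV = PMT * ((1+i)^n - 1) / i
= 3366 * ((1.02)^26 - 1) / 0.02
= 3366 * (1.673418 - 1) / 0.02
= 113336.2686


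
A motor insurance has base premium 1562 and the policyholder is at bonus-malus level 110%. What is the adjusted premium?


adjusted = base * BM_level / 100
= 1562 * 110 / 100
= 1562 * 1.1
= 1718.2


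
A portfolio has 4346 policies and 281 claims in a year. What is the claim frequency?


frequency = claims / policies
= 281 / 4346
= 0.0647


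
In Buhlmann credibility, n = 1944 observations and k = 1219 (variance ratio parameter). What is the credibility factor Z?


Z = n / (n + k)
= 1944 / (1944 + 1219)
= 1944 / 3163
= 0.6146


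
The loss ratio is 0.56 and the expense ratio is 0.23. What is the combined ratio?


Combined ratio = loss ratio + expense ratio
= 0.56 + 0.23
= 0.79


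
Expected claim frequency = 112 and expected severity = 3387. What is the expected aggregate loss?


E[S] = E[N] * E[X]
= 112 * 3387
= 379344


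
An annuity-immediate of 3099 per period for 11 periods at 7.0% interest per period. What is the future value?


FV = PMT * ((1+i)^n - 1) / i
= 3099 * ((1.07)^11 - 1) / 0.07
= 3099 * (2.104852 - 1) / 0.07
= 48913.3743


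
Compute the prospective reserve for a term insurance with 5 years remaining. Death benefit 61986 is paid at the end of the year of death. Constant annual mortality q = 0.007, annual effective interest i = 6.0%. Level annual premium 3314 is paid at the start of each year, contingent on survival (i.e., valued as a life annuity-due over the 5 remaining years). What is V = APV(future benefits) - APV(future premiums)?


v = 1/(1+i) = 0.943396
APV(future benefits) per unit = sum_{k=0}^{4} k_p_x * q * v^(k+1) = 0.0291
APV(future benefits) = 61986 * 0.0291 = 1803.8165
Life annuity-due factor ä_{x:5} = sum_{k=0}^{4} k_p_x * v^k = 4.40663
APV(future premiums) = 3314 * 4.40663 = 14603.5712
V = 1803.8165 - 14603.5712
= -12799.7547


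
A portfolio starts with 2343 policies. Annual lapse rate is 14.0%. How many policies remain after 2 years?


remaining = initial * (1 - lapse)^years
= 2343 * (1 - 0.14)^2
= 2343 * 0.7396
= 1732.8828


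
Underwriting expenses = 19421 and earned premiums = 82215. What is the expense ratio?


Expense ratio = expenses / premiums
= 19421 / 82215
= 0.2362


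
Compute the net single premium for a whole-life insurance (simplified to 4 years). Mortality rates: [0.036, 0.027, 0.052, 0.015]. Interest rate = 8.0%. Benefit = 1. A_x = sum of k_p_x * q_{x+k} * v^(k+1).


v = 0.925926
Year 0: k_p_x=1.0, q=0.036, term=0.033333
Year 1: k_p_x=0.964, q=0.027, term=0.022315
Year 2: k_p_x=0.937972, q=0.052, term=0.038719
Year 3: k_p_x=0.889197, q=0.015, term=0.009804
A_x = 0.1042


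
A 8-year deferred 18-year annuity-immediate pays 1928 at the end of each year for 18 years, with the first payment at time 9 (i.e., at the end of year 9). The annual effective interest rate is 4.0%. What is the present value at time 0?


PV at time 8 of the 18-year annuity-immediate:
a_n = 1928 * (1-(1+0.04)^(-18))/0.04 = 24407.1246
Discount back 8 years to time 0:
PV = 24407.1246 * (1+0.04)^(-8)
= 24407.1246 * 0.73069
= 17834.0469


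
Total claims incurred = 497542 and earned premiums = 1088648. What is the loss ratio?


Loss ratio = claims / premiums
= 497542 / 1088648
= 0.457


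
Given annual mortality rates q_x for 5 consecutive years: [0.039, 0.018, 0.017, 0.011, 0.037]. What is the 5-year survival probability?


p_k = 1 - q_k for each year
Survival = product of (1 - q_k)
= 0.961 * 0.982 * 0.983 * 0.989 * 0.963
= 0.8835


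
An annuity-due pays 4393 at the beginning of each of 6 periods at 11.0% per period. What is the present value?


PV_due = PMT * (1-(1+i)^(-n))/i * (1+i)
PV_immediate = 18584.7528
PV_due = 18584.7528 * 1.11
= 20629.0756


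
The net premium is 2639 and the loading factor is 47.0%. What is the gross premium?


Gross = net * (1 + loading)
= 2639 * (1 + 0.47)
= 2639 * 1.47
= 3879.33


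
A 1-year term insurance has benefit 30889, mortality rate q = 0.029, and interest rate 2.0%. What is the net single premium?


NSP = benefit * q * v
v = 1/(1+i) = 0.980392
NSP = 30889 * 0.029 * 0.980392
= 878.2167


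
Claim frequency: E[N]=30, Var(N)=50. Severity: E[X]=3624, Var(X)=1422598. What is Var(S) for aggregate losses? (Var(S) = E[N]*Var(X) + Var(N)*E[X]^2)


Var(S) = E[N]*Var(X) + Var(N)*E[X]^2
= 30*1422598 + 50*3624^2
= 42677940 + 656668800
= 6.9935e+08


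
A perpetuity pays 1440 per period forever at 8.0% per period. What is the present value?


PV = PMT / i
= 1440 / 0.08
= 18000.0


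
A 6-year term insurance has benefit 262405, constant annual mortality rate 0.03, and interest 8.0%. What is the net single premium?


NSP = benefit * sum_{k=0}^{n-1} k_p_x * q * v^(k+1)
With constant q=0.03, v=0.925926
Sum = 0.129569
NSP = 262405 * 0.129569
= 33999.5541


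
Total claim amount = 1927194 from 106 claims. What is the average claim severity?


severity = total / number
= 1927194 / 106
= 18181.0755


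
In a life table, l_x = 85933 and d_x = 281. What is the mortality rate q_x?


q_x = d_x / l_x
= 281 / 85933
= 0.0033


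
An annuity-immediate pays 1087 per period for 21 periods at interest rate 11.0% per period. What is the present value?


PV = PMT * (1 - (1+i)^(-n)) / i
= 1087 * (1 - (1+0.11)^(-21)) / 0.11
= 1087 * (1 - 0.111742) / 0.11
= 1087 * 8.07507
= 8777.6015


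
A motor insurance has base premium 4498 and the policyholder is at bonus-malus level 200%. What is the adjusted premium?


adjusted = base * BM_level / 100
= 4498 * 200 / 100
= 4498 * 2.0
= 8996.0
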